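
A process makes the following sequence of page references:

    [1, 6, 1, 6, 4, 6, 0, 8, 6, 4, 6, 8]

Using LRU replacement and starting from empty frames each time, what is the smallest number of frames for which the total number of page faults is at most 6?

3

f=1: 12 faults
f=2: 8 faults
f=3: 6 faults
f=4: 5 faults
f=5: 5 faults
Smallest f with faults ≤ 6 is 3.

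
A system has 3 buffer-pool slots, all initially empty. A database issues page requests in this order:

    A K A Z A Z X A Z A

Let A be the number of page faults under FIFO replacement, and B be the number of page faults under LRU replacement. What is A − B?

1

Under FIFO: F F . F . . F F . . → 5 faults.
Under LRU: F F . F . . F . . . → 4 faults.
A − B = 5 − 4 = 1.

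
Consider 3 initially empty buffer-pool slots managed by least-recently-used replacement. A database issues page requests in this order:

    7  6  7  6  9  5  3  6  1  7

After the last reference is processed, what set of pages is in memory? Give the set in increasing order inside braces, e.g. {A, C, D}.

{1, 6, 7}

7: fault, frames [7]
6: fault, frames [7, 6]
7: hit
6: hit
9: fault, frames [7, 6, 9]
5: fault, evict 7, frames [6, 9, 5]
3: fault, evict 6, frames [9, 5, 3]
6: fault, evict 9, frames [5, 3, 6]
1: fault, evict 5, frames [3, 6, 1]
7: fault, evict 3, frames [6, 1, 7]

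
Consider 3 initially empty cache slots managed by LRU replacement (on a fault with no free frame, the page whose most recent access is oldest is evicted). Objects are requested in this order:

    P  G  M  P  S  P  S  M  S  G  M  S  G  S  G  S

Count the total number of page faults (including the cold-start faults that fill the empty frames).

P: fault, frames [P]
G: fault, frames [P, G]
M: fault, frames [P, G, M]
P: hit
S: fault, evict G, frames [M, P, S]
P: hit
S: hit
M: hit
S: hit
G: fault, evict P, frames [M, S, G]
M: hit
S: hit
G: hit
S: hit
G: hit
S: hit
Page faults: 5.

5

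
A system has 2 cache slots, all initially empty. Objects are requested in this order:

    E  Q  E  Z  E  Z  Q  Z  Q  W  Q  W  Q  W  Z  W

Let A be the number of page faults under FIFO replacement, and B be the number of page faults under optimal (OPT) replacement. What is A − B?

Under FIFO: F F . F F . F F . F F . . . F F → 10 faults.
Under OPT: F F . F . . F . . F . . . . F . → 6 faults.
A − B = 10 − 6 = 4.

4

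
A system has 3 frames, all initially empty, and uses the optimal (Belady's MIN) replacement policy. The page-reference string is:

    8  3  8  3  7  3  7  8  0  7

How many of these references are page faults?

4

8 -> miss, frames (8)
3 -> miss, frames (8 3)
8 -> hit
3 -> hit
7 -> miss, frames (8 3 7)
3 -> hit
7 -> hit
8 -> hit
0 -> miss, evict 3, frames (8 7 0)
7 -> hit
Page faults: 4.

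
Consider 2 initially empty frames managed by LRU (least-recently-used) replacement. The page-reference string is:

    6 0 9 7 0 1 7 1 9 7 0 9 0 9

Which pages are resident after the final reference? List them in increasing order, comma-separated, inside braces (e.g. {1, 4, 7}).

{0, 9}

6 → fault, frames {6}
0 → fault, frames {6,0}
9 → fault, evict 6, frames {0,9}
7 → fault, evict 0, frames {9,7}
0 → fault, evict 9, frames {7,0}
1 → fault, evict 7, frames {0,1}
7 → fault, evict 0, frames {1,7}
1 → hit
9 → fault, evict 7, frames {1,9}
7 → fault, evict 1, frames {9,7}
0 → fault, evict 9, frames {7,0}
9 → fault, evict 7, frames {0,9}
0 → hit
9 → hit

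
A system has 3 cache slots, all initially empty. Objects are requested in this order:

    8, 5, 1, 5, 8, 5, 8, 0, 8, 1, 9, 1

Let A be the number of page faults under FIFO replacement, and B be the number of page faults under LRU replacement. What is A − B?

Under FIFO: F F F . . . . F F . F F → 7 faults.
Under LRU: F F F . . . . F . F F . → 6 faults.
A − B = 7 − 6 = 1.

1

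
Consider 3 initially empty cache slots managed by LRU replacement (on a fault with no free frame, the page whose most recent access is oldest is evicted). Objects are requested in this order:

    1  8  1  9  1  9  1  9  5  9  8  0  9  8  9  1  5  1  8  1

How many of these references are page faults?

1 -> miss, frames [1]
8 -> miss, frames [1, 8]
1 -> hit
9 -> miss, frames [8, 1, 9]
1 -> hit
9 -> hit
1 -> hit
9 -> hit
5 -> miss, evict 8, frames [1, 9, 5]
9 -> hit
8 -> miss, evict 1, frames [5, 9, 8]
0 -> miss, evict 5, frames [9, 8, 0]
9 -> hit
8 -> hit
9 -> hit
1 -> miss, evict 0, frames [8, 9, 1]
5 -> miss, evict 8, frames [9, 1, 5]
1 -> hit
8 -> miss, evict 9, frames [5, 1, 8]
1 -> hit
Page faults: 9.

9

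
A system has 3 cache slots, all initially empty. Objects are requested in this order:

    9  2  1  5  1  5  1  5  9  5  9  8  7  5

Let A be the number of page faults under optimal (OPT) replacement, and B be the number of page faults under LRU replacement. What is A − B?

-2

Under OPT: F F F F . . . . . . . F F . → 6 faults.
Under LRU: F F F F . . . . F . . F F F → 8 faults.
A − B = 6 − 8 = -2.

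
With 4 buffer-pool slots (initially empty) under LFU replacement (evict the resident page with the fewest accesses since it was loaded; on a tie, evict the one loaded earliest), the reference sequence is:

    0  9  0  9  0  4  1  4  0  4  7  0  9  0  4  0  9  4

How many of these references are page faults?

5

0 → fault, frames {0}
9 → fault, frames {0,9}
0 → hit
9 → hit
0 → hit
4 → fault, frames {0,9,4}
1 → fault, frames {0,9,4,1}
4 → hit
0 → hit
4 → hit
7 → fault, evict 1, frames {0,9,4,7}
0 → hit
9 → hit
0 → hit
4 → hit
0 → hit
9 → hit
4 → hit
Page faults: 5.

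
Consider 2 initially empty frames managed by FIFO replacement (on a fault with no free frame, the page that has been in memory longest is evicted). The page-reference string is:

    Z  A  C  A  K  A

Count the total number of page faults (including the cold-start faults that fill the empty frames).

5

Z: miss, frames [Z]
A: miss, frames [Z, A]
C: miss, evict Z, frames [A, C]
A: hit
K: miss, evict A, frames [C, K]
A: miss, evict C, frames [K, A]
Page faults: 5.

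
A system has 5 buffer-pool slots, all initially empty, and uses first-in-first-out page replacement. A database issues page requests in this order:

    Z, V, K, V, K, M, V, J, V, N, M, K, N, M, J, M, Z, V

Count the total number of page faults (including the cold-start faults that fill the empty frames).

8

Z → miss, frames [Z]
V → miss, frames [Z, V]
K → miss, frames [Z, V, K]
V → hit
K → hit
M → miss, frames [Z, V, K, M]
V → hit
J → miss, frames [Z, V, K, M, J]
V → hit
N → miss, evict Z, frames [V, K, M, J, N]
M → hit
K → hit
N → hit
M → hit
J → hit
M → hit
Z → miss, evict V, frames [K, M, J, N, Z]
V → miss, evict K, frames [M, J, N, Z, V]
Page faults: 8.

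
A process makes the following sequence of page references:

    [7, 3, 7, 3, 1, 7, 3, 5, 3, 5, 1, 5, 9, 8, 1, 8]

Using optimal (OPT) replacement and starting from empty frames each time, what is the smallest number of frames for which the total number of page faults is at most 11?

f=1: 16 faults
f=2: 8 faults
f=3: 6 faults
f=4: 6 faults
f=5: 6 faults
f=6: 6 faults
Smallest f with faults ≤ 11 is 2.

2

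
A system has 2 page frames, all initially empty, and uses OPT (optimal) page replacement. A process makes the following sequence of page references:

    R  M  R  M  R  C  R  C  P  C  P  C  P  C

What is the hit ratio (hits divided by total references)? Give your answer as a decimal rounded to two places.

R → miss, frames {R}
M → miss, frames {R,M}
R → hit
M → hit
R → hit
C → miss, evict M, frames {R,C}
R → hit
C → hit
P → miss, evict R, frames {C,P}
C → hit
P → hit
C → hit
P → hit
C → hit
Hits: 10 of 14 references → 10/14 = 0.7143.

0.71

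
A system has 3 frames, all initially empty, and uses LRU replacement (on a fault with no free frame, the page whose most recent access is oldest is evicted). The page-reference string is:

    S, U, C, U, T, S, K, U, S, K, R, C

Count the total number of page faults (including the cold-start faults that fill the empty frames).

S -> miss, frames (S)
U -> miss, frames (S U)
C -> miss, frames (S U C)
U -> hit
T -> miss, evict S, frames (C U T)
S -> miss, evict C, frames (U T S)
K -> miss, evict U, frames (T S K)
U -> miss, evict T, frames (S K U)
S -> hit
K -> hit
R -> miss, evict U, frames (S K R)
C -> miss, evict S, frames (K R C)
Page faults: 9.

9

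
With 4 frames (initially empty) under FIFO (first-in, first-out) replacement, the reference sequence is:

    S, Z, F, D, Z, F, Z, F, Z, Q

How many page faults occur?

5

S → fault, frames (S)
Z → fault, frames (S Z)
F → fault, frames (S Z F)
D → fault, frames (S Z F D)
Z → hit
F → hit
Z → hit
F → hit
Z → hit
Q → fault, evict S, frames (Z F D Q)
Page faults: 5.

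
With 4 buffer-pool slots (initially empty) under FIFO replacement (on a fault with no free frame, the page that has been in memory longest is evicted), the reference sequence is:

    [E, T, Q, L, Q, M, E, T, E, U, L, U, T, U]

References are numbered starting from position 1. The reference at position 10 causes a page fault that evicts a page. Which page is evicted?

pos 1: E -> miss, frames [E]
pos 2: T -> miss, frames [E, T]
pos 3: Q -> miss, frames [E, T, Q]
pos 4: L -> miss, frames [E, T, Q, L]
pos 5: Q -> hit
pos 6: M -> miss, evict E, frames [T, Q, L, M]
pos 7: E -> miss, evict T, frames [Q, L, M, E]
pos 8: T -> miss, evict Q, frames [L, M, E, T]
pos 9: E -> hit
pos 10: U -> miss, evict L, frames [M, E, T, U]
At position 10, page L is evicted.

L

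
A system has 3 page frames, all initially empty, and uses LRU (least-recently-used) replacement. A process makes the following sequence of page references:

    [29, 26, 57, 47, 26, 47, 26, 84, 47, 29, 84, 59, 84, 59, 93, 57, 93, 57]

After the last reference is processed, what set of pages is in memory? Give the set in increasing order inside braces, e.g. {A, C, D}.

29 -> fault, frames [29]
26 -> fault, frames [29, 26]
57 -> fault, frames [29, 26, 57]
47 -> fault, evict 29, frames [26, 57, 47]
26 -> hit
47 -> hit
26 -> hit
84 -> fault, evict 57, frames [47, 26, 84]
47 -> hit
29 -> fault, evict 26, frames [84, 47, 29]
84 -> hit
59 -> fault, evict 47, frames [29, 84, 59]
84 -> hit
59 -> hit
93 -> fault, evict 29, frames [84, 59, 93]
57 -> fault, evict 84, frames [59, 93, 57]
93 -> hit
57 -> hit

{57, 59, 93}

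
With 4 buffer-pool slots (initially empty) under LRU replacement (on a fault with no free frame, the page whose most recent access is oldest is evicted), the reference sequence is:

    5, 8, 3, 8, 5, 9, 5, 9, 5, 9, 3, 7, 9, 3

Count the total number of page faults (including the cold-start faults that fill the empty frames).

5

5 → miss, frames {5}
8 → miss, frames {5,8}
3 → miss, frames {5,8,3}
8 → hit
5 → hit
9 → miss, frames {3,8,5,9}
5 → hit
9 → hit
5 → hit
9 → hit
3 → hit
7 → miss, evict 8, frames {5,9,3,7}
9 → hit
3 → hit
Page faults: 5.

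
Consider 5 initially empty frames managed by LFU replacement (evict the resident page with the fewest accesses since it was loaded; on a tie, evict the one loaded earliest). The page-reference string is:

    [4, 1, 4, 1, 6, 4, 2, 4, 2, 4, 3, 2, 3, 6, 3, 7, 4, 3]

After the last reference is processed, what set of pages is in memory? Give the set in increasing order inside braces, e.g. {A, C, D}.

4 → miss, frames [4]
1 → miss, frames [4, 1]
4 → hit
1 → hit
6 → miss, frames [4, 1, 6]
4 → hit
2 → miss, frames [4, 1, 6, 2]
4 → hit
2 → hit
4 → hit
3 → miss, frames [4, 1, 6, 2, 3]
2 → hit
3 → hit
6 → hit
3 → hit
7 → miss, evict 1, frames [4, 6, 2, 3, 7]
4 → hit
3 → hit

{2, 3, 4, 6, 7}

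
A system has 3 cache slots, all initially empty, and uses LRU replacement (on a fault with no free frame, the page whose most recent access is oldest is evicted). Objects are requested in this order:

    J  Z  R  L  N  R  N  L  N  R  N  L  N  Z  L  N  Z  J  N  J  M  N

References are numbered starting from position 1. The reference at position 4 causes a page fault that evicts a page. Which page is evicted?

pos 1: J: fault, frames (J)
pos 2: Z: fault, frames (J Z)
pos 3: R: fault, frames (J Z R)
pos 4: L: fault, evict J, frames (Z R L)
At position 4, page J is evicted.

J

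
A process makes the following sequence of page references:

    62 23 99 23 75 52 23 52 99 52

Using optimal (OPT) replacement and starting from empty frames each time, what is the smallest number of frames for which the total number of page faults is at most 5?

3

f=1: 10 faults
f=2: 6 faults
f=3: 5 faults
f=4: 5 faults
f=5: 5 faults
Smallest f with faults ≤ 5 is 3.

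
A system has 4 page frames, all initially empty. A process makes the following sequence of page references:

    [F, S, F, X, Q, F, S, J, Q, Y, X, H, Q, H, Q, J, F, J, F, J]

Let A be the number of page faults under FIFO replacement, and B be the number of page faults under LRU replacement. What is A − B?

Under FIFO: F F . F F . . F . F . F . . . . F . . . → 8 faults.
Under LRU: F F . F F . . F . F F F . . . F F . . . → 10 faults.
A − B = 8 − 10 = -2.

-2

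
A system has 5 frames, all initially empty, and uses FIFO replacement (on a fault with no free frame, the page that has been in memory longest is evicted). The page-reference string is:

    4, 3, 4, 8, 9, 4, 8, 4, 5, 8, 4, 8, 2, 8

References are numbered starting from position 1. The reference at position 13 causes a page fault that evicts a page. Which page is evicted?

pos 1: 4: miss, frames (4)
pos 2: 3: miss, frames (4 3)
pos 3: 4: hit
pos 4: 8: miss, frames (4 3 8)
pos 5: 9: miss, frames (4 3 8 9)
pos 6: 4: hit
pos 7: 8: hit
pos 8: 4: hit
pos 9: 5: miss, frames (4 3 8 9 5)
pos 10: 8: hit
pos 11: 4: hit
pos 12: 8: hit
pos 13: 2: miss, evict 4, frames (3 8 9 5 2)
At position 13, page 4 is evicted.

4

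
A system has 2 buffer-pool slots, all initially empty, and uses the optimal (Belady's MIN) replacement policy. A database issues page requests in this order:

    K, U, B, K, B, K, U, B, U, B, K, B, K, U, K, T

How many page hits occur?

9

K -> miss, frames {K}
U -> miss, frames {K,U}
B -> miss, evict U, frames {K,B}
K -> hit
B -> hit
K -> hit
U -> miss, evict K, frames {B,U}
B -> hit
U -> hit
B -> hit
K -> miss, evict U, frames {B,K}
B -> hit
K -> hit
U -> miss, evict B, frames {K,U}
K -> hit
T -> miss, evict U, frames {K,T}
Hits: 9.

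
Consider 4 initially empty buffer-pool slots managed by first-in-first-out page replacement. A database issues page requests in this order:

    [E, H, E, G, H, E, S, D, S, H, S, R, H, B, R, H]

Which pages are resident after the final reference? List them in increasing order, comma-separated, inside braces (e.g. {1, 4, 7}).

{B, D, H, R}

E: miss, frames [E]
H: miss, frames [E, H]
E: hit
G: miss, frames [E, H, G]
H: hit
E: hit
S: miss, frames [E, H, G, S]
D: miss, evict E, frames [H, G, S, D]
S: hit
H: hit
S: hit
R: miss, evict H, frames [G, S, D, R]
H: miss, evict G, frames [S, D, R, H]
B: miss, evict S, frames [D, R, H, B]
R: hit
H: hit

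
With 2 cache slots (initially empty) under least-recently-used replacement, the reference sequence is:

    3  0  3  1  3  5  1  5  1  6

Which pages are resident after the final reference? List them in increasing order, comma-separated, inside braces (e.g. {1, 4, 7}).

3 → miss, frames (3)
0 → miss, frames (3 0)
3 → hit
1 → miss, evict 0, frames (3 1)
3 → hit
5 → miss, evict 1, frames (3 5)
1 → miss, evict 3, frames (5 1)
5 → hit
1 → hit
6 → miss, evict 5, frames (1 6)

{1, 6}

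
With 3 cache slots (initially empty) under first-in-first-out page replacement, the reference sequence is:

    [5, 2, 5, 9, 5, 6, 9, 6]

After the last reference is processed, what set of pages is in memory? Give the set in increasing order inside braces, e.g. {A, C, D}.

5 → fault, frames [5]
2 → fault, frames [5, 2]
5 → hit
9 → fault, frames [5, 2, 9]
5 → hit
6 → fault, evict 5, frames [2, 9, 6]
9 → hit
6 → hit

{2, 6, 9}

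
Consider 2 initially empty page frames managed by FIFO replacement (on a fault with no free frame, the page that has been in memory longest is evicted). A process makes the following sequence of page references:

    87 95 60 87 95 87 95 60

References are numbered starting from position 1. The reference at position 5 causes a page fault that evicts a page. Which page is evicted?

pos 1: 87: fault, frames {87}
pos 2: 95: fault, frames {87,95}
pos 3: 60: fault, evict 87, frames {95,60}
pos 4: 87: fault, evict 95, frames {60,87}
pos 5: 95: fault, evict 60, frames {87,95}
At position 5, page 60 is evicted.

60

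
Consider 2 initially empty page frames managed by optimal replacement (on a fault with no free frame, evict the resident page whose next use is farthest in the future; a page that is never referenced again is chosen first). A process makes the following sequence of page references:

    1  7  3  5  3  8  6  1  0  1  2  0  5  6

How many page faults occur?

1: fault, frames (1)
7: fault, frames (1 7)
3: fault, evict 7, frames (1 3)
5: fault, evict 1, frames (3 5)
3: hit
8: fault, evict 3, frames (5 8)
6: fault, evict 8, frames (5 6)
1: fault, evict 6, frames (5 1)
0: fault, evict 5, frames (1 0)
1: hit
2: fault, evict 1, frames (0 2)
0: hit
5: fault, evict 2, frames (0 5)
6: fault, evict 5, frames (0 6)
Page faults: 11.

11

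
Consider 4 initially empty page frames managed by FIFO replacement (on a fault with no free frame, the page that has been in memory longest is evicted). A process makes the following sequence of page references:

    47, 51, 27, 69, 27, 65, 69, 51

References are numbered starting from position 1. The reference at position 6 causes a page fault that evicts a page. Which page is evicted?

pos 1: 47 -> fault, frames (47)
pos 2: 51 -> fault, frames (47 51)
pos 3: 27 -> fault, frames (47 51 27)
pos 4: 69 -> fault, frames (47 51 27 69)
pos 5: 27 -> hit
pos 6: 65 -> fault, evict 47, frames (51 27 69 65)
At position 6, page 47 is evicted.

47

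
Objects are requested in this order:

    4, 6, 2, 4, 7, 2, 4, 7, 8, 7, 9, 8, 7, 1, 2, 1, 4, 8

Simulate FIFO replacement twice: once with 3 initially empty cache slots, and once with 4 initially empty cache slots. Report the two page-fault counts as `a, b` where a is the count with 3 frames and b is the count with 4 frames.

3 frames: F F F . F . F . F . F . F F F . F F → 12 faults.
4 frames: F F F . F . . . F . F . . F F . F F → 10 faults.
10 < 12: adding a frame reduced faults, as is typical.

12, 10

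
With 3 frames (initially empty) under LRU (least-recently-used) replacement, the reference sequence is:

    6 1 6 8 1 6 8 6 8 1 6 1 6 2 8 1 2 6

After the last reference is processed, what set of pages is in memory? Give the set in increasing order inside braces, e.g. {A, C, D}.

{1, 2, 6}

6 → fault, frames {6}
1 → fault, frames {6,1}
6 → hit
8 → fault, frames {1,6,8}
1 → hit
6 → hit
8 → hit
6 → hit
8 → hit
1 → hit
6 → hit
1 → hit
6 → hit
2 → fault, evict 8, frames {1,6,2}
8 → fault, evict 1, frames {6,2,8}
1 → fault, evict 6, frames {2,8,1}
2 → hit
6 → fault, evict 8, frames {1,2,6}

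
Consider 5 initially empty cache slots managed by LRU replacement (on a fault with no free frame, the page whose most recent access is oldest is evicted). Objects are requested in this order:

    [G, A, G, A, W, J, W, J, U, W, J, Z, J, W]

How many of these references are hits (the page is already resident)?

G → fault, frames [G]
A → fault, frames [G, A]
G → hit
A → hit
W → fault, frames [G, A, W]
J → fault, frames [G, A, W, J]
W → hit
J → hit
U → fault, frames [G, A, W, J, U]
W → hit
J → hit
Z → fault, evict G, frames [A, U, W, J, Z]
J → hit
W → hit
Hits: 8.

8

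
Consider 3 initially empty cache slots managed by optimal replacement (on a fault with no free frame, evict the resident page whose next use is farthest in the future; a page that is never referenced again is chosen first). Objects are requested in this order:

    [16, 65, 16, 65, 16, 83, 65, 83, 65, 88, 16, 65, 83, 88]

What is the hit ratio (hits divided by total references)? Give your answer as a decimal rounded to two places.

16: miss, frames {16}
65: miss, frames {16,65}
16: hit
65: hit
16: hit
83: miss, frames {16,65,83}
65: hit
83: hit
65: hit
88: miss, evict 83, frames {16,65,88}
16: hit
65: hit
83: miss, evict 65, frames {16,88,83}
88: hit
Hits: 9 of 14 references → 9/14 = 0.6429.

0.64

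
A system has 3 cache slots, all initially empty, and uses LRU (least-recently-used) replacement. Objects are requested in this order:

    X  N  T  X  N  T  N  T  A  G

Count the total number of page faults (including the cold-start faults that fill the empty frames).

5

X: miss, frames [X]
N: miss, frames [X, N]
T: miss, frames [X, N, T]
X: hit
N: hit
T: hit
N: hit
T: hit
A: miss, evict X, frames [N, T, A]
G: miss, evict N, frames [T, A, G]
Page faults: 5.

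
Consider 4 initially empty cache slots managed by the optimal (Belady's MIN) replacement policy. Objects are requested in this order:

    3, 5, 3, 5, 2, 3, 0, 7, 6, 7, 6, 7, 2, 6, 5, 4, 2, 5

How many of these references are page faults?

7

3 → miss, frames [3]
5 → miss, frames [3, 5]
3 → hit
5 → hit
2 → miss, frames [3, 5, 2]
3 → hit
0 → miss, frames [3, 5, 2, 0]
7 → miss, evict 0, frames [3, 5, 2, 7]
6 → miss, evict 3, frames [5, 2, 7, 6]
7 → hit
6 → hit
7 → hit
2 → hit
6 → hit
5 → hit
4 → miss, evict 6, frames [5, 2, 7, 4]
2 → hit
5 → hit
Page faults: 7.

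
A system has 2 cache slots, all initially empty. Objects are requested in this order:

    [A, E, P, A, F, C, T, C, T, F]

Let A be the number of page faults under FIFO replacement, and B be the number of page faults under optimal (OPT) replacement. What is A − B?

1

Under FIFO: F F F F F F F . . F → 8 faults.
Under OPT: F F F . F F F . . F → 7 faults.
A − B = 8 − 7 = 1.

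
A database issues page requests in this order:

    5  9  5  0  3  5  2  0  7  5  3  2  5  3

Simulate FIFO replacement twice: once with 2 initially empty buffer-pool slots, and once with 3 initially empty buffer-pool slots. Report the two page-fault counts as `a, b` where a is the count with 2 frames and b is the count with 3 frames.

13, 11

2 frames: F F . F F F F F F F F F F F → 13 faults.
3 frames: F F . F F F F F F F F F . . → 11 faults.
11 < 13: adding a frame reduced faults, as is typical.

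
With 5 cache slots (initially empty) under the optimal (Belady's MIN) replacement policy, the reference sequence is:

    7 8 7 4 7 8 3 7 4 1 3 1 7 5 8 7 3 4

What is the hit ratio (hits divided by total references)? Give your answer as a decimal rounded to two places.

0.67

7 -> fault, frames [7]
8 -> fault, frames [7, 8]
7 -> hit
4 -> fault, frames [7, 8, 4]
7 -> hit
8 -> hit
3 -> fault, frames [7, 8, 4, 3]
7 -> hit
4 -> hit
1 -> fault, frames [7, 8, 4, 3, 1]
3 -> hit
1 -> hit
7 -> hit
5 -> fault, evict 1, frames [7, 8, 4, 3, 5]
8 -> hit
7 -> hit
3 -> hit
4 -> hit
Hits: 12 of 18 references → 12/18 = 0.6667.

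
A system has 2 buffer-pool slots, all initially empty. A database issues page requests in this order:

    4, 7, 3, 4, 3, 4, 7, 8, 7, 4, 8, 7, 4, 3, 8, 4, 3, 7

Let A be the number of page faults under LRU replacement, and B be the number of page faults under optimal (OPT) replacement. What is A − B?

4

Under LRU: F F F F . . F F . F F F F F F F F F → 15 faults.
Under OPT: F F F . . . F F . F . F . F F . F F → 11 faults.
A − B = 15 − 11 = 4.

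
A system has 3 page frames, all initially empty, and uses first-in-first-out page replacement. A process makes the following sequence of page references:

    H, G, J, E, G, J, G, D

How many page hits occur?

H: miss, frames (H)
G: miss, frames (H G)
J: miss, frames (H G J)
E: miss, evict H, frames (G J E)
G: hit
J: hit
G: hit
D: miss, evict G, frames (J E D)
Hits: 3.

3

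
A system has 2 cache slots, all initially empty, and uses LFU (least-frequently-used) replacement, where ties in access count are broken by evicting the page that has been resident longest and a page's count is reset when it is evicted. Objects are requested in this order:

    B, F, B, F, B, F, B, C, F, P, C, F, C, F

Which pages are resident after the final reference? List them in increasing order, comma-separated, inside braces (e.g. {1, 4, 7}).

B: miss, frames [B]
F: miss, frames [B, F]
B: hit
F: hit
B: hit
F: hit
B: hit
C: miss, evict F, frames [B, C]
F: miss, evict C, frames [B, F]
P: miss, evict F, frames [B, P]
C: miss, evict P, frames [B, C]
F: miss, evict C, frames [B, F]
C: miss, evict F, frames [B, C]
F: miss, evict C, frames [B, F]

{B, F}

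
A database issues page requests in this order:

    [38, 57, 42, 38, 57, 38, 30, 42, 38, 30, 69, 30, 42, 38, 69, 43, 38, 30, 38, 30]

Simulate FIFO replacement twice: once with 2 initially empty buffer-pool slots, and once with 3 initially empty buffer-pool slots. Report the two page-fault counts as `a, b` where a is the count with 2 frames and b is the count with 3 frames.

2 frames: F F F F F . F F F F F . F F F F F F . . → 16 faults.
3 frames: F F F . . . F . F . F . F . . F F F . . → 10 faults.
10 < 16: adding a frame reduced faults, as is typical.

16, 10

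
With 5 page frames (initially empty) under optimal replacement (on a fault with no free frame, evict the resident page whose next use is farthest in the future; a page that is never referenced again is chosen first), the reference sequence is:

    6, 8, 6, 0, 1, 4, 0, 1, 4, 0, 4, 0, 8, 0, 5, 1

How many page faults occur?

6 → miss, frames [6]
8 → miss, frames [6, 8]
6 → hit
0 → miss, frames [6, 8, 0]
1 → miss, frames [6, 8, 0, 1]
4 → miss, frames [6, 8, 0, 1, 4]
0 → hit
1 → hit
4 → hit
0 → hit
4 → hit
0 → hit
8 → hit
0 → hit
5 → miss, evict 4, frames [6, 8, 0, 1, 5]
1 → hit
Page faults: 6.

6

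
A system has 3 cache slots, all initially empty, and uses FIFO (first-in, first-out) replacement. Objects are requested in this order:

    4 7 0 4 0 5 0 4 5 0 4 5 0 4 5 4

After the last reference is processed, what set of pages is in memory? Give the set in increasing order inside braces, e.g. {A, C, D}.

4: fault, frames [4]
7: fault, frames [4, 7]
0: fault, frames [4, 7, 0]
4: hit
0: hit
5: fault, evict 4, frames [7, 0, 5]
0: hit
4: fault, evict 7, frames [0, 5, 4]
5: hit
0: hit
4: hit
5: hit
0: hit
4: hit
5: hit
4: hit

{0, 4, 5}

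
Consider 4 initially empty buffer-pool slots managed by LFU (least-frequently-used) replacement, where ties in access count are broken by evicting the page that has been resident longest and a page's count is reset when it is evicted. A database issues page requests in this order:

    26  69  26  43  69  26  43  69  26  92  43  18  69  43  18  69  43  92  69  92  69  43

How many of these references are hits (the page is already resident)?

26 → fault, frames (26)
69 → fault, frames (26 69)
26 → hit
43 → fault, frames (26 69 43)
69 → hit
26 → hit
43 → hit
69 → hit
26 → hit
92 → fault, frames (26 69 43 92)
43 → hit
18 → fault, evict 92, frames (26 69 43 18)
69 → hit
43 → hit
18 → hit
69 → hit
43 → hit
92 → fault, evict 18, frames (26 69 43 92)
69 → hit
92 → hit
69 → hit
43 → hit
Hits: 16.

16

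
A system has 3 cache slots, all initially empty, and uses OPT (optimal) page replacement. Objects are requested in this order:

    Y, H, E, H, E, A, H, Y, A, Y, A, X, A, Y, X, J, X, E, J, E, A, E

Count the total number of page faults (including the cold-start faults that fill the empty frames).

Y: miss, frames [Y]
H: miss, frames [Y, H]
E: miss, frames [Y, H, E]
H: hit
E: hit
A: miss, evict E, frames [Y, H, A]
H: hit
Y: hit
A: hit
Y: hit
A: hit
X: miss, evict H, frames [Y, A, X]
A: hit
Y: hit
X: hit
J: miss, evict Y, frames [A, X, J]
X: hit
E: miss, evict X, frames [A, J, E]
J: hit
E: hit
A: hit
E: hit
Page faults: 7.

7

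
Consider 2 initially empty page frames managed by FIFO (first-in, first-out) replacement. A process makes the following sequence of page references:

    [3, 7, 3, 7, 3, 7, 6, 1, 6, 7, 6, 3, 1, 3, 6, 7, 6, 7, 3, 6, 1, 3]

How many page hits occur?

3: miss, frames [3]
7: miss, frames [3, 7]
3: hit
7: hit
3: hit
7: hit
6: miss, evict 3, frames [7, 6]
1: miss, evict 7, frames [6, 1]
6: hit
7: miss, evict 6, frames [1, 7]
6: miss, evict 1, frames [7, 6]
3: miss, evict 7, frames [6, 3]
1: miss, evict 6, frames [3, 1]
3: hit
6: miss, evict 3, frames [1, 6]
7: miss, evict 1, frames [6, 7]
6: hit
7: hit
3: miss, evict 6, frames [7, 3]
6: miss, evict 7, frames [3, 6]
1: miss, evict 3, frames [6, 1]
3: miss, evict 6, frames [1, 3]
Hits: 8.

8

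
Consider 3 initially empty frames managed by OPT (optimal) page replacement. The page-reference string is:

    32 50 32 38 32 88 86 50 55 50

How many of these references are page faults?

32: miss, frames (32)
50: miss, frames (32 50)
32: hit
38: miss, frames (32 50 38)
32: hit
88: miss, evict 38, frames (32 50 88)
86: miss, evict 88, frames (32 50 86)
50: hit
55: miss, evict 86, frames (32 50 55)
50: hit
Page faults: 6.

6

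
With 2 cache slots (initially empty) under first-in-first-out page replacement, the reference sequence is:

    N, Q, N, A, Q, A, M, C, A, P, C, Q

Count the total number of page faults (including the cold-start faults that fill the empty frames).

9

N -> miss, frames [N]
Q -> miss, frames [N, Q]
N -> hit
A -> miss, evict N, frames [Q, A]
Q -> hit
A -> hit
M -> miss, evict Q, frames [A, M]
C -> miss, evict A, frames [M, C]
A -> miss, evict M, frames [C, A]
P -> miss, evict C, frames [A, P]
C -> miss, evict A, frames [P, C]
Q -> miss, evict P, frames [C, Q]
Page faults: 9.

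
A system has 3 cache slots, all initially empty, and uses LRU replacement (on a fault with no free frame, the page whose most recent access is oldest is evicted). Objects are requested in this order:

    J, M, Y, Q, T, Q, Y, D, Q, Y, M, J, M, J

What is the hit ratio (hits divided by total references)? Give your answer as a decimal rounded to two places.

J → miss, frames {J}
M → miss, frames {J,M}
Y → miss, frames {J,M,Y}
Q → miss, evict J, frames {M,Y,Q}
T → miss, evict M, frames {Y,Q,T}
Q → hit
Y → hit
D → miss, evict T, frames {Q,Y,D}
Q → hit
Y → hit
M → miss, evict D, frames {Q,Y,M}
J → miss, evict Q, frames {Y,M,J}
M → hit
J → hit
Hits: 6 of 14 references → 6/14 = 0.4286.

0.43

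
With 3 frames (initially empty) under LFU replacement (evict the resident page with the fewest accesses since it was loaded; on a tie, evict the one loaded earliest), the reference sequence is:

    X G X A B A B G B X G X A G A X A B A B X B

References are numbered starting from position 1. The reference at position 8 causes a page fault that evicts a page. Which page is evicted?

X

pos 1: X -> miss, frames [X]
pos 2: G -> miss, frames [X, G]
pos 3: X -> hit
pos 4: A -> miss, frames [X, G, A]
pos 5: B -> miss, evict G, frames [X, A, B]
pos 6: A -> hit
pos 7: B -> hit
pos 8: G -> miss, evict X, frames [A, B, G]
At position 8, page X is evicted.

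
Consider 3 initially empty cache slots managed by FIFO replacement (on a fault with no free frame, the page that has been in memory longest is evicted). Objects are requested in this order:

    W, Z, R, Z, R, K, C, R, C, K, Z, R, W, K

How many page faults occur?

9

W → miss, frames [W]
Z → miss, frames [W, Z]
R → miss, frames [W, Z, R]
Z → hit
R → hit
K → miss, evict W, frames [Z, R, K]
C → miss, evict Z, frames [R, K, C]
R → hit
C → hit
K → hit
Z → miss, evict R, frames [K, C, Z]
R → miss, evict K, frames [C, Z, R]
W → miss, evict C, frames [Z, R, W]
K → miss, evict Z, frames [R, W, K]
Page faults: 9.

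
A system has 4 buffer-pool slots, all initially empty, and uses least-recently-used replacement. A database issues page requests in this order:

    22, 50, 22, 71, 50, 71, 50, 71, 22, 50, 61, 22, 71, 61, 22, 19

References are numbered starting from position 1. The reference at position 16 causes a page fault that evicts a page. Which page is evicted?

50

pos 1: 22 → miss, frames {22}
pos 2: 50 → miss, frames {22,50}
pos 3: 22 → hit
pos 4: 71 → miss, frames {50,22,71}
pos 5: 50 → hit
pos 6: 71 → hit
pos 7: 50 → hit
pos 8: 71 → hit
pos 9: 22 → hit
pos 10: 50 → hit
pos 11: 61 → miss, frames {71,22,50,61}
pos 12: 22 → hit
pos 13: 71 → hit
pos 14: 61 → hit
pos 15: 22 → hit
pos 16: 19 → miss, evict 50, frames {71,61,22,19}
At position 16, page 50 is evicted.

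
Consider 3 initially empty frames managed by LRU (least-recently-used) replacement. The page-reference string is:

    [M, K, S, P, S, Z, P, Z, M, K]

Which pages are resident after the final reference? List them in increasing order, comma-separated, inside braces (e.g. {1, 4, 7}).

M -> fault, frames {M}
K -> fault, frames {M,K}
S -> fault, frames {M,K,S}
P -> fault, evict M, frames {K,S,P}
S -> hit
Z -> fault, evict K, frames {P,S,Z}
P -> hit
Z -> hit
M -> fault, evict S, frames {P,Z,M}
K -> fault, evict P, frames {Z,M,K}

{K, M, Z}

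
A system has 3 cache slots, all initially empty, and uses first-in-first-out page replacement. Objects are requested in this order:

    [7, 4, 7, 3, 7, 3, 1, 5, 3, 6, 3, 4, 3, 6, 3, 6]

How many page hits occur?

8

7: fault, frames {7}
4: fault, frames {7,4}
7: hit
3: fault, frames {7,4,3}
7: hit
3: hit
1: fault, evict 7, frames {4,3,1}
5: fault, evict 4, frames {3,1,5}
3: hit
6: fault, evict 3, frames {1,5,6}
3: fault, evict 1, frames {5,6,3}
4: fault, evict 5, frames {6,3,4}
3: hit
6: hit
3: hit
6: hit
Hits: 8.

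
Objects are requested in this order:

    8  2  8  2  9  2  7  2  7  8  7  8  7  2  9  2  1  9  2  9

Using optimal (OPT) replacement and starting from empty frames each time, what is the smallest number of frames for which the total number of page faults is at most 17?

2

f=1: 20 faults
f=2: 9 faults
f=3: 6 faults
f=4: 5 faults
f=5: 5 faults
Smallest f with faults ≤ 17 is 2.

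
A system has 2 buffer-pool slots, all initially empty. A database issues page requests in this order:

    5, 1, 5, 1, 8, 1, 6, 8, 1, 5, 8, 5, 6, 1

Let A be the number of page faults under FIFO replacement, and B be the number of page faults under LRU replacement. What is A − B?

Under FIFO: F F . . F . F . F F F . F F → 9 faults.
Under LRU: F F . . F . F F F F F . F F → 10 faults.
A − B = 9 − 10 = -1.

-1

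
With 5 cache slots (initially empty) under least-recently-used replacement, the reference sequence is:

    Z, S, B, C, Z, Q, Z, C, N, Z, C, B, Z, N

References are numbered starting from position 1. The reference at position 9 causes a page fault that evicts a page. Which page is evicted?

S

pos 1: Z -> miss, frames (Z)
pos 2: S -> miss, frames (Z S)
pos 3: B -> miss, frames (Z S B)
pos 4: C -> miss, frames (Z S B C)
pos 5: Z -> hit
pos 6: Q -> miss, frames (S B C Z Q)
pos 7: Z -> hit
pos 8: C -> hit
pos 9: N -> miss, evict S, frames (B Q Z C N)
At position 9, page S is evicted.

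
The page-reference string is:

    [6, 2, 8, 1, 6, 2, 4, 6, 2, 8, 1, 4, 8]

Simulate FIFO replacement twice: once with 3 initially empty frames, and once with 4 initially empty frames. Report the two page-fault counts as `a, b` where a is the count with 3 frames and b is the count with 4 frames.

3 frames: F F F F F F F . . F F . . → 9 faults.
4 frames: F F F F . . F F F F F F . → 10 faults.
10 > 9: adding a frame increased faults — Belady's anomaly.

9, 10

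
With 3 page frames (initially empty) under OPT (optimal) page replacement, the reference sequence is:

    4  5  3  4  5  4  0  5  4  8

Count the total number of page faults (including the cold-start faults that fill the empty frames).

5

4 → fault, frames (4)
5 → fault, frames (4 5)
3 → fault, frames (4 5 3)
4 → hit
5 → hit
4 → hit
0 → fault, evict 3, frames (4 5 0)
5 → hit
4 → hit
8 → fault, evict 0, frames (4 5 8)
Page faults: 5.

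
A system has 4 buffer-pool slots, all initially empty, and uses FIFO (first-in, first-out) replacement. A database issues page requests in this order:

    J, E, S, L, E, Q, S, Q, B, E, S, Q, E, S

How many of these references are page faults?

J → miss, frames {J}
E → miss, frames {J,E}
S → miss, frames {J,E,S}
L → miss, frames {J,E,S,L}
E → hit
Q → miss, evict J, frames {E,S,L,Q}
S → hit
Q → hit
B → miss, evict E, frames {S,L,Q,B}
E → miss, evict S, frames {L,Q,B,E}
S → miss, evict L, frames {Q,B,E,S}
Q → hit
E → hit
S → hit
Page faults: 8.

8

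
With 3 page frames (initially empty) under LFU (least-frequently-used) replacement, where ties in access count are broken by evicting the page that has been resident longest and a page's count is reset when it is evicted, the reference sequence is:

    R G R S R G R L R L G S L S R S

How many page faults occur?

R → fault, frames {R}
G → fault, frames {R,G}
R → hit
S → fault, frames {R,G,S}
R → hit
G → hit
R → hit
L → fault, evict S, frames {R,G,L}
R → hit
L → hit
G → hit
S → fault, evict L, frames {R,G,S}
L → fault, evict S, frames {R,G,L}
S → fault, evict L, frames {R,G,S}
R → hit
S → hit
Page faults: 7.

7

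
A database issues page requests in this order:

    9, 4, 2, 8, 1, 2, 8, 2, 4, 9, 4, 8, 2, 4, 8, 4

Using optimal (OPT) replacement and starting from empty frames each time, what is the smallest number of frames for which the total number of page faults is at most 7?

4

f=1: 16 faults
f=2: 11 faults
f=3: 8 faults
f=4: 6 faults
f=5: 5 faults
Smallest f with faults ≤ 7 is 4.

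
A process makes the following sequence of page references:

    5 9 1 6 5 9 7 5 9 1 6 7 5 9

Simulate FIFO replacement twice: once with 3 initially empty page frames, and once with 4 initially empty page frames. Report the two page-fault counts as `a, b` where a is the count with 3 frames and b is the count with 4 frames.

3 frames: F F F F F F F . . F F . F F → 11 faults.
4 frames: F F F F . . F F F F F F F F → 12 faults.
12 > 11: adding a frame increased faults — Belady's anomaly.

11, 12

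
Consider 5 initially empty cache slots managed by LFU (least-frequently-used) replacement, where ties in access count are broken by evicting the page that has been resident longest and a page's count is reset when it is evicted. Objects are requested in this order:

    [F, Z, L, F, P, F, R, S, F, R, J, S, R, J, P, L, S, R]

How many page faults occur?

F -> miss, frames [F]
Z -> miss, frames [F, Z]
L -> miss, frames [F, Z, L]
F -> hit
P -> miss, frames [F, Z, L, P]
F -> hit
R -> miss, frames [F, Z, L, P, R]
S -> miss, evict Z, frames [F, L, P, R, S]
F -> hit
R -> hit
J -> miss, evict L, frames [F, P, R, S, J]
S -> hit
R -> hit
J -> hit
P -> hit
L -> miss, evict P, frames [F, R, S, J, L]
S -> hit
R -> hit
Page faults: 8.

8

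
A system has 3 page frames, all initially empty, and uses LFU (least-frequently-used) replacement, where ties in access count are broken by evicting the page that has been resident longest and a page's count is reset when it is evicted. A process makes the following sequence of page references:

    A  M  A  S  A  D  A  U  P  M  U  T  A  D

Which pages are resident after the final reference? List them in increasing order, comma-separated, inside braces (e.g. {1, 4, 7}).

A -> miss, frames [A]
M -> miss, frames [A, M]
A -> hit
S -> miss, frames [A, M, S]
A -> hit
D -> miss, evict M, frames [A, S, D]
A -> hit
U -> miss, evict S, frames [A, D, U]
P -> miss, evict D, frames [A, U, P]
M -> miss, evict U, frames [A, P, M]
U -> miss, evict P, frames [A, M, U]
T -> miss, evict M, frames [A, U, T]
A -> hit
D -> miss, evict U, frames [A, T, D]

{A, D, T}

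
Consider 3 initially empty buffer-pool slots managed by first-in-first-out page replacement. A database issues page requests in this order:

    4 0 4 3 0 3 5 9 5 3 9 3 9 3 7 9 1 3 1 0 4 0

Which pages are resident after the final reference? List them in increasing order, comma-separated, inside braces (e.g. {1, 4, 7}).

{0, 3, 4}

4 → miss, frames (4)
0 → miss, frames (4 0)
4 → hit
3 → miss, frames (4 0 3)
0 → hit
3 → hit
5 → miss, evict 4, frames (0 3 5)
9 → miss, evict 0, frames (3 5 9)
5 → hit
3 → hit
9 → hit
3 → hit
9 → hit
3 → hit
7 → miss, evict 3, frames (5 9 7)
9 → hit
1 → miss, evict 5, frames (9 7 1)
3 → miss, evict 9, frames (7 1 3)
1 → hit
0 → miss, evict 7, frames (1 3 0)
4 → miss, evict 1, frames (3 0 4)
0 → hit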